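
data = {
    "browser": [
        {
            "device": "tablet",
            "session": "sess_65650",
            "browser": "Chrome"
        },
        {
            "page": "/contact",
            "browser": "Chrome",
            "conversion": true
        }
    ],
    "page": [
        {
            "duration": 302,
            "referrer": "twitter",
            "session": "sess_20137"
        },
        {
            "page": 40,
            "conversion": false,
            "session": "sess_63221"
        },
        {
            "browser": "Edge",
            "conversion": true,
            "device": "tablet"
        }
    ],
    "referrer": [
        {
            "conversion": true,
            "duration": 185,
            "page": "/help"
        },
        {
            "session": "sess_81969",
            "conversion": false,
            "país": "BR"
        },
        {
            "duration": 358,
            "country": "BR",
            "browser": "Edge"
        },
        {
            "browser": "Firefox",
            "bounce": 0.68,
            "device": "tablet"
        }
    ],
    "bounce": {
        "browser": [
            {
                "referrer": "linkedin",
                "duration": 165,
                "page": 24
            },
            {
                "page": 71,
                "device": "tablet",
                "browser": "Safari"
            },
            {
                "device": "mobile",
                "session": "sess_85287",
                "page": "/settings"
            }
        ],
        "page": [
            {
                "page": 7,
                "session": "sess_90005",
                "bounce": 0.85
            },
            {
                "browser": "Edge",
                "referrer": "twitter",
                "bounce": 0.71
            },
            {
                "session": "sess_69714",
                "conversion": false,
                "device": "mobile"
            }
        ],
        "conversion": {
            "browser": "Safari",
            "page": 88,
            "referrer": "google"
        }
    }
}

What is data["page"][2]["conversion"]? True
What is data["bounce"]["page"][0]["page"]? 7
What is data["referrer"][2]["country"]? "BR"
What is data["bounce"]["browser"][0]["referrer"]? "linkedin"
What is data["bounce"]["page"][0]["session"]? "sess_90005"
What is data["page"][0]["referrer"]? "twitter"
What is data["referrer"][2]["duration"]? 358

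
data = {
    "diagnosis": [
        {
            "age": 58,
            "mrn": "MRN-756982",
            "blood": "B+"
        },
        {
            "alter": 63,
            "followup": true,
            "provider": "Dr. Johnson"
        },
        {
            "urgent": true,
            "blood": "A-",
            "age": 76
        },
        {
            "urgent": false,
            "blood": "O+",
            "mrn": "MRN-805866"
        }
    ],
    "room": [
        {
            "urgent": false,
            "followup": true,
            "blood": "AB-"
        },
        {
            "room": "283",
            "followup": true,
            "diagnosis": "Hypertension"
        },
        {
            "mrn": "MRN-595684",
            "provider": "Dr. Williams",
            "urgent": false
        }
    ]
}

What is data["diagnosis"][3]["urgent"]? False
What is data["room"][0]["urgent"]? False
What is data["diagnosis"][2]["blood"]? "A-"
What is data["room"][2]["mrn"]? "MRN-595684"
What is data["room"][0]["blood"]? "AB-"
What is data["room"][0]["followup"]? True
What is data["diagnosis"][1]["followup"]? True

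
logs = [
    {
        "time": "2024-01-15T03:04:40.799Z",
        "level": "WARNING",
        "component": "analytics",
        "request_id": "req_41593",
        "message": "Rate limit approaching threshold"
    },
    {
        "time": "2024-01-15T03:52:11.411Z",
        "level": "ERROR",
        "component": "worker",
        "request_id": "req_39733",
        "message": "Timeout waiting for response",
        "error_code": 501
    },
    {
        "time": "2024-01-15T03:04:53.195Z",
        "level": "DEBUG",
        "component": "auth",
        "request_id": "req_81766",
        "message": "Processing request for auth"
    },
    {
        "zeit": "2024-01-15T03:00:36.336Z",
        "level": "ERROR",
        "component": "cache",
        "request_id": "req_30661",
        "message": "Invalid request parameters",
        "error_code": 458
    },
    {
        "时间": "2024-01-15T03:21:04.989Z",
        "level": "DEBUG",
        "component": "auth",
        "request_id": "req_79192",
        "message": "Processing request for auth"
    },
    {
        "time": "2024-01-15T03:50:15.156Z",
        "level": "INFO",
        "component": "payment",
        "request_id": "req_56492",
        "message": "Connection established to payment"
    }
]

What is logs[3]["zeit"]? "2024-01-15T03:00:36.336Z"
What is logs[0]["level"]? "WARNING"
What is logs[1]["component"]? "worker"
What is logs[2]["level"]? "DEBUG"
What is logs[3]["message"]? "Invalid request parameters"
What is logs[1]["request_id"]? "req_39733"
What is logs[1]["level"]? "ERROR"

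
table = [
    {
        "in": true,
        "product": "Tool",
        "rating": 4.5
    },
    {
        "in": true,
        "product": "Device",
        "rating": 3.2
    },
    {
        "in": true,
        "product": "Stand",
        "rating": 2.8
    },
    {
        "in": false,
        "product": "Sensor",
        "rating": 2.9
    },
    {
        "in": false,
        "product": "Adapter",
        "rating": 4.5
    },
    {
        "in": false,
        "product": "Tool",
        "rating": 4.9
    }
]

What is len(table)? 6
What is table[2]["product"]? "Stand"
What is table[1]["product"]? "Device"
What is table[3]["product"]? "Sensor"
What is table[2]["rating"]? 2.8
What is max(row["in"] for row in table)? True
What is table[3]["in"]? False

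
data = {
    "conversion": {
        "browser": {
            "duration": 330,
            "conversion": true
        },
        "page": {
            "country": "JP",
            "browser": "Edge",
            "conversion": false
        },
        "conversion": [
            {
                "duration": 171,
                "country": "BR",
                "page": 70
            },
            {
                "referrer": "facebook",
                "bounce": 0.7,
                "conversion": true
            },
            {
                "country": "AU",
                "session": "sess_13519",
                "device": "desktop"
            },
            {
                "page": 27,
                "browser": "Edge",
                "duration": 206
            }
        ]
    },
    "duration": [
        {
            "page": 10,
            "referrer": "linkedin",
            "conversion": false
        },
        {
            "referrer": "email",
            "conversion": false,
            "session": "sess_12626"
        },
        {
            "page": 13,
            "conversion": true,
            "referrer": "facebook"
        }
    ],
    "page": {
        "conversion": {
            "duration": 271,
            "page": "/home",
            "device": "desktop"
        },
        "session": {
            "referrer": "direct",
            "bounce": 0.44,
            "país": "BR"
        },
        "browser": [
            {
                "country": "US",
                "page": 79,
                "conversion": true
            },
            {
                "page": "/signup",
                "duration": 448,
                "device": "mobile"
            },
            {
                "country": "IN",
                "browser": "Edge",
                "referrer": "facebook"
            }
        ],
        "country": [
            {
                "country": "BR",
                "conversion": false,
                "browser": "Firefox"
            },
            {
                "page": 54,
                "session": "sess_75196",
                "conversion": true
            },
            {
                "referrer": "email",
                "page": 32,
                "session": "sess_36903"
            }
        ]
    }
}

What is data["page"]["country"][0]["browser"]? "Firefox"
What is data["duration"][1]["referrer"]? "email"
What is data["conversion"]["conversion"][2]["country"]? "AU"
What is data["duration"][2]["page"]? 13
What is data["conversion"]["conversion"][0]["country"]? "BR"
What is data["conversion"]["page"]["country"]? "JP"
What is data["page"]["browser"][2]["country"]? "IN"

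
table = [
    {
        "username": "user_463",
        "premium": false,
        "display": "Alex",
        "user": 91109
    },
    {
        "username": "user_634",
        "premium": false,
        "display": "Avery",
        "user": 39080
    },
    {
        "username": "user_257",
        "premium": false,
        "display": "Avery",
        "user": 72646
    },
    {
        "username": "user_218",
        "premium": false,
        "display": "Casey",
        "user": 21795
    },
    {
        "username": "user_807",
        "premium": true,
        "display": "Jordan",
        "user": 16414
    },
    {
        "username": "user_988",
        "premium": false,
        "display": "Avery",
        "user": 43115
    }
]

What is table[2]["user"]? 72646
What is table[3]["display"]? "Casey"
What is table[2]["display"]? "Avery"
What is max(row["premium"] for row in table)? True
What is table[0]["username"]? "user_463"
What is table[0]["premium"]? False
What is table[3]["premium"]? False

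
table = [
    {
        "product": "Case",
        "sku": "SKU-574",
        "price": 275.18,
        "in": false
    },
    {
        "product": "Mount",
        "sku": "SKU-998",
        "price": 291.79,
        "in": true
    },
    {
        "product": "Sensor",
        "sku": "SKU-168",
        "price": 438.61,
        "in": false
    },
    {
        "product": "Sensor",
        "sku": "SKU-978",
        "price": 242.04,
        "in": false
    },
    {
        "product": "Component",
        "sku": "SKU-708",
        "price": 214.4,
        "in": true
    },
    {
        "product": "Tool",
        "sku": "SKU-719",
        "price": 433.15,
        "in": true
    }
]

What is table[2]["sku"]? "SKU-168"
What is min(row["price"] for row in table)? 214.4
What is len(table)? 6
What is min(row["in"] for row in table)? False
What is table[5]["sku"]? "SKU-719"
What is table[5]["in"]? True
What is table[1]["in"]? True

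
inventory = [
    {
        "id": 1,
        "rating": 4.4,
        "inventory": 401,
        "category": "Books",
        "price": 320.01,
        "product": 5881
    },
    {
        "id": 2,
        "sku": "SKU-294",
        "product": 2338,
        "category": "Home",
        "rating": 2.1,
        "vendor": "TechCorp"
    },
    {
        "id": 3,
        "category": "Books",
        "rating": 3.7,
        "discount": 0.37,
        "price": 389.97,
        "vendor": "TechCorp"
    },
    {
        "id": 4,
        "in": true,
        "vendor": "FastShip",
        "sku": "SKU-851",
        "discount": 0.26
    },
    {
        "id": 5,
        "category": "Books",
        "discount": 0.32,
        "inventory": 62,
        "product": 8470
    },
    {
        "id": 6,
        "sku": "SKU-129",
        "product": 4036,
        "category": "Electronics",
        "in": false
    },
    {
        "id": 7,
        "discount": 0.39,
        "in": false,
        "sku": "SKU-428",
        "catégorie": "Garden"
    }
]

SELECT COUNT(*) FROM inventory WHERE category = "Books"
3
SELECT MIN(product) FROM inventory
2338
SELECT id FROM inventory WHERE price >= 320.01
[1, 3]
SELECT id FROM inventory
[1, 2, 3, 4, 5, 6, 7]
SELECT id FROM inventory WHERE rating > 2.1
[1, 3]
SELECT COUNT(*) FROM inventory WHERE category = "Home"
1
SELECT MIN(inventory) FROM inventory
62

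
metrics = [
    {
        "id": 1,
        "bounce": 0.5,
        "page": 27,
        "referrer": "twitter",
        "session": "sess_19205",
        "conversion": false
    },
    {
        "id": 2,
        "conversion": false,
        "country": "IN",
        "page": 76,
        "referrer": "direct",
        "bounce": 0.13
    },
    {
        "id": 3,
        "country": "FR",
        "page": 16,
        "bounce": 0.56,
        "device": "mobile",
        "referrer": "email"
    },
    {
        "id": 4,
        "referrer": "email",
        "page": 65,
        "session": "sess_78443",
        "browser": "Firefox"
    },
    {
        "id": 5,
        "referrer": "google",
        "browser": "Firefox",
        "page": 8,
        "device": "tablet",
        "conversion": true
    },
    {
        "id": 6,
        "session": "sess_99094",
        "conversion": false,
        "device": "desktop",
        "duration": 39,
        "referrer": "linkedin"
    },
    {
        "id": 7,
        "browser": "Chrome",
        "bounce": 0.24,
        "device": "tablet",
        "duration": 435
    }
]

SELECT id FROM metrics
[1, 2, 3, 4, 5, 6, 7]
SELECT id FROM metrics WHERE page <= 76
[1, 2, 3, 4, 5]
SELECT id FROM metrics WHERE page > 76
[]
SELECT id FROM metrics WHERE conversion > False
[5]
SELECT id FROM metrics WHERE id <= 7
[1, 2, 3, 4, 5, 6, 7]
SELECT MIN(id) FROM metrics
1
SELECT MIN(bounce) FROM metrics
0.13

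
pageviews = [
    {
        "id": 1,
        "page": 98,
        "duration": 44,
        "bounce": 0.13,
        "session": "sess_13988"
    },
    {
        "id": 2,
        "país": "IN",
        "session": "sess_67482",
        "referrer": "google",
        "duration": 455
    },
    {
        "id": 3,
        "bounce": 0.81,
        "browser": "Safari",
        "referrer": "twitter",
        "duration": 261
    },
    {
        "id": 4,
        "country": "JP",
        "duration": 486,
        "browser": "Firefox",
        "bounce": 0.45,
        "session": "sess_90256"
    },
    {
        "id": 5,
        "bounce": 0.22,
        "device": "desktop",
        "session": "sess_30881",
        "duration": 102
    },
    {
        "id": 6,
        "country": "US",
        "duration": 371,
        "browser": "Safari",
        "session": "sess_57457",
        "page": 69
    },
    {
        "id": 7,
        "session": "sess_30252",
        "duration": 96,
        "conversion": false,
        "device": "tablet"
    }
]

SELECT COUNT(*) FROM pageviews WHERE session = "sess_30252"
1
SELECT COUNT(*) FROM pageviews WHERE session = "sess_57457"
1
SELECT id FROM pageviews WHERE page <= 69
[6]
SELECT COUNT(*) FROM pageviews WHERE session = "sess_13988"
1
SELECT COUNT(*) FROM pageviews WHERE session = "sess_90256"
1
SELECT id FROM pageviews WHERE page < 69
[]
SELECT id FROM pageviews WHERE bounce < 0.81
[1, 4, 5]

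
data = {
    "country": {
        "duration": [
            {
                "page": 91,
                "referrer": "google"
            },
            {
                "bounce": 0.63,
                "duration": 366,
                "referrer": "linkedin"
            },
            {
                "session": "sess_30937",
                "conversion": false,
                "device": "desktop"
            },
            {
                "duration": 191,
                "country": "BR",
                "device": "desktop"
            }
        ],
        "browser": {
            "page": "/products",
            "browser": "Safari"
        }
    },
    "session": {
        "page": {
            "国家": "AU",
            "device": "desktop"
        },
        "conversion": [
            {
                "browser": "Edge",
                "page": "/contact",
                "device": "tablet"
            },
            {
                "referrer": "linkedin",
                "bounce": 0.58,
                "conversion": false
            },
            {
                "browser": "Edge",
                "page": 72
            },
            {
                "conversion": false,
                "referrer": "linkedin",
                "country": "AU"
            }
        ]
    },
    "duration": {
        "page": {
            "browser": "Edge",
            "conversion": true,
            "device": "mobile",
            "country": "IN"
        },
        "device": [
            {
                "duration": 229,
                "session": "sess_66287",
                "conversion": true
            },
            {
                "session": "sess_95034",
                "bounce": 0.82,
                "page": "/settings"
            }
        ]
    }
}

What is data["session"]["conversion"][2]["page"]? 72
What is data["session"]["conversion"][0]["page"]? "/contact"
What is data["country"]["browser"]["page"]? "/products"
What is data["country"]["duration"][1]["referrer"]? "linkedin"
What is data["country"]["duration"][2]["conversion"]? False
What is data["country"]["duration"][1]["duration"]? 366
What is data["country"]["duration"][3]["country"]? "BR"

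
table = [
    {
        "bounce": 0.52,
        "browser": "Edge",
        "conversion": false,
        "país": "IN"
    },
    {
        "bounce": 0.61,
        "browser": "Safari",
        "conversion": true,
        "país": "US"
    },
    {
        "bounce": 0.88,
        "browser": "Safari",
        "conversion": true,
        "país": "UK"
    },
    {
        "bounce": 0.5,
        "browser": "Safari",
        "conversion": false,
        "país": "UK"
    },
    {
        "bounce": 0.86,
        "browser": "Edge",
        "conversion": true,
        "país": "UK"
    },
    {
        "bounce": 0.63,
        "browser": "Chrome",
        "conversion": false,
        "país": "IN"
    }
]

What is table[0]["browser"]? "Edge"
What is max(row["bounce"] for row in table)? 0.88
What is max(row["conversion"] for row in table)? True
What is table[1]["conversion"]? True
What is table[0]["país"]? "IN"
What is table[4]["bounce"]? 0.86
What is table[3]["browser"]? "Safari"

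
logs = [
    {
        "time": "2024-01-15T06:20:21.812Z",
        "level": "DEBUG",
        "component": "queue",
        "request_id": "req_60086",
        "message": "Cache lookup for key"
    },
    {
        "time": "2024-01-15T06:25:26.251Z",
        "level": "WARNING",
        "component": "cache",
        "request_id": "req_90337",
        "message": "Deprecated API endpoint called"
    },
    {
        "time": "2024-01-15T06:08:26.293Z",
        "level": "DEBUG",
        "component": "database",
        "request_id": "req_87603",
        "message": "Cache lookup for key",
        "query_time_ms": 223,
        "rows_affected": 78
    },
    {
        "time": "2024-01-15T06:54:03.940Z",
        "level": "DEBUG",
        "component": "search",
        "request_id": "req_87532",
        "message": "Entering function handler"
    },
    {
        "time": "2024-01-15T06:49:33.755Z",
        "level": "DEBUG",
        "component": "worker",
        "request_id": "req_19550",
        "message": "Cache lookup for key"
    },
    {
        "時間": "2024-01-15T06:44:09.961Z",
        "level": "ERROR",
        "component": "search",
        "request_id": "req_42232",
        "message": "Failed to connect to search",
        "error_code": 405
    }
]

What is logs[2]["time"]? "2024-01-15T06:08:26.293Z"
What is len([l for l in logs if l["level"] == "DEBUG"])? 4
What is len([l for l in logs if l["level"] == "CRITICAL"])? 0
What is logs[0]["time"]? "2024-01-15T06:20:21.812Z"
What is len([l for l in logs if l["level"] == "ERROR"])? 1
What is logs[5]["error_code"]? 405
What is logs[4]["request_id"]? "req_19550"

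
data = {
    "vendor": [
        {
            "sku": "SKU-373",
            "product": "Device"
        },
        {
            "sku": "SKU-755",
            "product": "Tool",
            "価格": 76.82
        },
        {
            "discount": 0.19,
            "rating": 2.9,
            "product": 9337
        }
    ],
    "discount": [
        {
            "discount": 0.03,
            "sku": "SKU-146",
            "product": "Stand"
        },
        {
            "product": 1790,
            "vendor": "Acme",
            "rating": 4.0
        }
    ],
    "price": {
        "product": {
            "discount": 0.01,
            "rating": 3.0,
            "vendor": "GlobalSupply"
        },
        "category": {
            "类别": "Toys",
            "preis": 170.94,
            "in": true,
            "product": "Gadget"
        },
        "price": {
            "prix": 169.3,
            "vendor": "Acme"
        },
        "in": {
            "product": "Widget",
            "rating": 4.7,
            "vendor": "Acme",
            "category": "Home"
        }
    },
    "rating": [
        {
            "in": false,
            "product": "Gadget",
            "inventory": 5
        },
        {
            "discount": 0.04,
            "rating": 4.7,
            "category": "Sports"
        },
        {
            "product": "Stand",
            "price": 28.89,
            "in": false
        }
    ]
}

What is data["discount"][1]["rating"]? 4.0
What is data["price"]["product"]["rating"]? 3.0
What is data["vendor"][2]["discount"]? 0.19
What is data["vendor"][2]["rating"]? 2.9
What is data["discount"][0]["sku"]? "SKU-146"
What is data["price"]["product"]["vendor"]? "GlobalSupply"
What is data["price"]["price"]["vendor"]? "Acme"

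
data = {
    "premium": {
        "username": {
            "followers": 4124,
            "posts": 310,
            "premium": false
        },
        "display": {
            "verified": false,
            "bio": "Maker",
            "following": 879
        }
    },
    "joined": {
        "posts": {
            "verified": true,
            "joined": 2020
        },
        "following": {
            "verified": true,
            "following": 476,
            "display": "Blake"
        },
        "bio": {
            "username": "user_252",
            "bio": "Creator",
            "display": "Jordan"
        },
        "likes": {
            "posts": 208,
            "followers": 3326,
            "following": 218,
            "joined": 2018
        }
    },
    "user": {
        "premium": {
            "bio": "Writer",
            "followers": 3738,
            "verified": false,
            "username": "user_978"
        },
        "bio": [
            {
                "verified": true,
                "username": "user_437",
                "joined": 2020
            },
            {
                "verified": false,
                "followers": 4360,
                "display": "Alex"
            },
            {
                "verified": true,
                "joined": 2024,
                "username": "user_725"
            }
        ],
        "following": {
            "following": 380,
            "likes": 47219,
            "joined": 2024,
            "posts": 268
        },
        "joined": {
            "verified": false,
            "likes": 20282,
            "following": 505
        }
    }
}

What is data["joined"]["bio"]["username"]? "user_252"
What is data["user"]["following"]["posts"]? 268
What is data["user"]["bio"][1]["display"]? "Alex"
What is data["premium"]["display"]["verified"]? False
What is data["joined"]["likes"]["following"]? 218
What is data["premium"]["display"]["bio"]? "Maker"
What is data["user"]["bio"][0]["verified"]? True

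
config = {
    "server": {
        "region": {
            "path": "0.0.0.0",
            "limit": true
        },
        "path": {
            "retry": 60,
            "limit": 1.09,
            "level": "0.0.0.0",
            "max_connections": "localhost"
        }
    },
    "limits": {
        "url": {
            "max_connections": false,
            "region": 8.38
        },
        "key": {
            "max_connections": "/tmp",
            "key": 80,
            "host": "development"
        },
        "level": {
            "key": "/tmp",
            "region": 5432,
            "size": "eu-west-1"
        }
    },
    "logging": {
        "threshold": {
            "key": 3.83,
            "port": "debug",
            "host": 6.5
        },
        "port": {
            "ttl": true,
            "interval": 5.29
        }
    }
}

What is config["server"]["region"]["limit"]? True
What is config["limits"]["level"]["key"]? "/tmp"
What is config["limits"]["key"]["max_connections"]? "/tmp"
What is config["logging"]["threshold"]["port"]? "debug"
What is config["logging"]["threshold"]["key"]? 3.83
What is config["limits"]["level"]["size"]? "eu-west-1"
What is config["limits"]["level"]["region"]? 5432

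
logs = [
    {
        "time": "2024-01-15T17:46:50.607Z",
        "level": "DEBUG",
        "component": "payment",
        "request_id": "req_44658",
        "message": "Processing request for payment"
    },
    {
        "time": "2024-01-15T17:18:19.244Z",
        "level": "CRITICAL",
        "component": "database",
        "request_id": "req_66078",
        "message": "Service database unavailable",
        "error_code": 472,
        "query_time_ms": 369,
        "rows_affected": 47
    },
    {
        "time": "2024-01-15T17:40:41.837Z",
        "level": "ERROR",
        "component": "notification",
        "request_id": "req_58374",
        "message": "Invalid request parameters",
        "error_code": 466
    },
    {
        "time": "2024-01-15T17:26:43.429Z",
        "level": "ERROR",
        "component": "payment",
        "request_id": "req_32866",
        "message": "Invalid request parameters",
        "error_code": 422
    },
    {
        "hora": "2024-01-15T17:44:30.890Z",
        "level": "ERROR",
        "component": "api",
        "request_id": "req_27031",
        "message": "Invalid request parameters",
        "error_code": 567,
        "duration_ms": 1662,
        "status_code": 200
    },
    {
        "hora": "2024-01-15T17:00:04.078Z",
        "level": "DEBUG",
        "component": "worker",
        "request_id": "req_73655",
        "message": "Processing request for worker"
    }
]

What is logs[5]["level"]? "DEBUG"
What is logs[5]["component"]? "worker"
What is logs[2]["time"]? "2024-01-15T17:40:41.837Z"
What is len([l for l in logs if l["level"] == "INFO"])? 0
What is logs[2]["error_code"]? 466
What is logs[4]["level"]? "ERROR"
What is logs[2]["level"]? "ERROR"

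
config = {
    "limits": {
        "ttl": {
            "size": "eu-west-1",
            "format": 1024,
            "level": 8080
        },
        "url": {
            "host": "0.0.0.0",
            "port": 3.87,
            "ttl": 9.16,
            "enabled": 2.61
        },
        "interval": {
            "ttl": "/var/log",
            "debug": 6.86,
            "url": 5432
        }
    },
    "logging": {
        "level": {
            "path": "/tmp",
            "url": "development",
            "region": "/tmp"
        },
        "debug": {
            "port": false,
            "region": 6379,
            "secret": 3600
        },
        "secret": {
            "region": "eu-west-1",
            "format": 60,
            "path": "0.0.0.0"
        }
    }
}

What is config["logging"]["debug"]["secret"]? 3600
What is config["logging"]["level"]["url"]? "development"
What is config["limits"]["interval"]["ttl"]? "/var/log"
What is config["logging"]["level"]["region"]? "/tmp"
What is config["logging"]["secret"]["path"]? "0.0.0.0"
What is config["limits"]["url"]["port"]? 3.87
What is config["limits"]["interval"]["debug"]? 6.86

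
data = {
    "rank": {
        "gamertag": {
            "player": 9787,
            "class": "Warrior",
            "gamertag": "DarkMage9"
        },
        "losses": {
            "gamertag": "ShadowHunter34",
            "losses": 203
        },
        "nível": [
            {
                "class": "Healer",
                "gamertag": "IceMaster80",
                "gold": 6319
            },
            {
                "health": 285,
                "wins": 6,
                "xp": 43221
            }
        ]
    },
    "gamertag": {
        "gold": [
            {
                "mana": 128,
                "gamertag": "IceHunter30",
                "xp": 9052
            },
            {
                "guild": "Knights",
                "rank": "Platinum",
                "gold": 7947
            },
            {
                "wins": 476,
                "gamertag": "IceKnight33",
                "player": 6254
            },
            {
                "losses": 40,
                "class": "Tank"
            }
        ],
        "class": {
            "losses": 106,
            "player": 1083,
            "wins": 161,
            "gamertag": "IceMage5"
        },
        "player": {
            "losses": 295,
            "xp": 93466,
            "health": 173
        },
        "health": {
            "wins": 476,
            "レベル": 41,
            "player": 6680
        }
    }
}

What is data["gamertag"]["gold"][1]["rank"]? "Platinum"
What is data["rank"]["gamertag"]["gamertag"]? "DarkMage9"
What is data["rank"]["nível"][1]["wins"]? 6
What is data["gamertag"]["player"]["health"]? 173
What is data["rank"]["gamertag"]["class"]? "Warrior"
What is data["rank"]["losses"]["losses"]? 203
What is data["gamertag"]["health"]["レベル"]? 41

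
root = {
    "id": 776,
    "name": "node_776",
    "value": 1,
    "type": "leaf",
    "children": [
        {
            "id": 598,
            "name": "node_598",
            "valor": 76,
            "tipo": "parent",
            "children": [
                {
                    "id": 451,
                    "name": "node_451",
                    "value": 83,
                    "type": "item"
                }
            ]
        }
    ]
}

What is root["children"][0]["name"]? "node_598"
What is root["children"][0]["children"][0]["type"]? "item"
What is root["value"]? 1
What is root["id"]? 776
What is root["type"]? "leaf"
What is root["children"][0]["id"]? 598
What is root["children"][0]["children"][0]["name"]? "node_451"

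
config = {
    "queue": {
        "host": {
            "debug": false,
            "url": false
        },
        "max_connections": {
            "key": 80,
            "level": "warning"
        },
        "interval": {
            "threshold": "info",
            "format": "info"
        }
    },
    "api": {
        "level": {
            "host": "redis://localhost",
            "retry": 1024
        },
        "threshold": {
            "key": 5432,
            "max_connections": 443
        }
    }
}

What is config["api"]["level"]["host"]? "redis://localhost"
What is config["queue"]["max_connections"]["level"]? "warning"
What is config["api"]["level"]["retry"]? 1024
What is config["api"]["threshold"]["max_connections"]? 443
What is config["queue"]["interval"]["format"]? "info"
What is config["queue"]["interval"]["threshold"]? "info"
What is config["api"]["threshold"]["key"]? 5432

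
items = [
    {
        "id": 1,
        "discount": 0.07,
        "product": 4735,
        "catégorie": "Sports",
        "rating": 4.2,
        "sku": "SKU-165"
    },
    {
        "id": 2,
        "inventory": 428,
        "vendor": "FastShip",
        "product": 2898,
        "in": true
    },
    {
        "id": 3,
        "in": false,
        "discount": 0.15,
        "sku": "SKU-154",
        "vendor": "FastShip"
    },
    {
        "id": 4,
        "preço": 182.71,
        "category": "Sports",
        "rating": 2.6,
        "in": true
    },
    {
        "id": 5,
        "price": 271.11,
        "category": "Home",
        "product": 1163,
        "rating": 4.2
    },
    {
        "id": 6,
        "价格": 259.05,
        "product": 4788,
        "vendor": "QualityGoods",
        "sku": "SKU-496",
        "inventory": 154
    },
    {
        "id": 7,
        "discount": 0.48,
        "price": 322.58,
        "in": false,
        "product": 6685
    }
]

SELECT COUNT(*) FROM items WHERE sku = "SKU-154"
1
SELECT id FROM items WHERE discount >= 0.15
[3, 7]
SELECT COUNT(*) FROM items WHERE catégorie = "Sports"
1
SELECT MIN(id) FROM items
1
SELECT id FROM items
[1, 2, 3, 4, 5, 6, 7]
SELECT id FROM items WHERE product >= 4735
[1, 6, 7]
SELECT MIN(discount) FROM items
0.07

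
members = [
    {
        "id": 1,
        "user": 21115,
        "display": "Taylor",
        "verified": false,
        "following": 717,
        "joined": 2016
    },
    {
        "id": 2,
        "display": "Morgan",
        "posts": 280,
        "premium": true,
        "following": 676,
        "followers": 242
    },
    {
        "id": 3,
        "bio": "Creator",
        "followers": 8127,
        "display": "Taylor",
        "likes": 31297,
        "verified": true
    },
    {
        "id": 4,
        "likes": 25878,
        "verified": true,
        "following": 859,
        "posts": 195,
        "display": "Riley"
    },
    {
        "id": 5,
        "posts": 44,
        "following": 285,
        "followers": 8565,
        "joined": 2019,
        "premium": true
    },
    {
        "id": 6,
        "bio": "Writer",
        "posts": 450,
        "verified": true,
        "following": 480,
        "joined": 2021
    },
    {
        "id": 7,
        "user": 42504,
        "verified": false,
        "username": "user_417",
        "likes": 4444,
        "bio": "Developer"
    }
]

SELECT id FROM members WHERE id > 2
[3, 4, 5, 6, 7]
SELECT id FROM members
[1, 2, 3, 4, 5, 6, 7]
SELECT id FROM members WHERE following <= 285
[5]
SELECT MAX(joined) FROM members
2021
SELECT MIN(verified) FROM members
False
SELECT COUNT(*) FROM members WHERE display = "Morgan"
1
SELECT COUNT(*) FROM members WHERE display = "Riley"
1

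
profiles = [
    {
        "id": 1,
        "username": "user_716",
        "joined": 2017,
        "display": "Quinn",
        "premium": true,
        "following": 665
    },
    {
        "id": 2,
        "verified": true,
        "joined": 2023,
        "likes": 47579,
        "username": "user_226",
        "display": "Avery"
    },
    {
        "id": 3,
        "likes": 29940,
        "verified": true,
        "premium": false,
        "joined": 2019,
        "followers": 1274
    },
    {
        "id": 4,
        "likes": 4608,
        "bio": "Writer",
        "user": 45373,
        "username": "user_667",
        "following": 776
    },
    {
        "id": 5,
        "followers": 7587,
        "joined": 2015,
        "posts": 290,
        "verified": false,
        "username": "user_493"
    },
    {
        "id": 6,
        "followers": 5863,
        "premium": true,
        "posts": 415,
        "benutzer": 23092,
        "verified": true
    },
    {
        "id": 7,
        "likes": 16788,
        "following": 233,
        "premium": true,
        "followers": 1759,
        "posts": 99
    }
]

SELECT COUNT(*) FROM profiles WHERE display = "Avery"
1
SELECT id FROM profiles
[1, 2, 3, 4, 5, 6, 7]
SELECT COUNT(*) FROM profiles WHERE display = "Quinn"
1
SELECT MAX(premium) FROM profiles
True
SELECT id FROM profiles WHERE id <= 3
[1, 2, 3]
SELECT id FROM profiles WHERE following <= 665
[1, 7]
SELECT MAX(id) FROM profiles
7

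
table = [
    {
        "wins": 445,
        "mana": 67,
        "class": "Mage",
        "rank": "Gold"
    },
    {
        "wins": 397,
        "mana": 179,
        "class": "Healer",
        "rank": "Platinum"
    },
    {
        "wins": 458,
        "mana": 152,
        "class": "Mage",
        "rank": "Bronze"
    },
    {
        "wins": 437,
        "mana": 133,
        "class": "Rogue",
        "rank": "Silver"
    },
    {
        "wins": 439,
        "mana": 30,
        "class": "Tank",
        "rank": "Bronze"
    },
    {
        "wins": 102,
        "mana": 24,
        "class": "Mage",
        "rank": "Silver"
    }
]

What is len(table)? 6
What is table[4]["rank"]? "Bronze"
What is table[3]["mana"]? 133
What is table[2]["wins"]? 458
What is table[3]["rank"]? "Silver"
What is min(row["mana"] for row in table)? 24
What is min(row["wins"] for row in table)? 102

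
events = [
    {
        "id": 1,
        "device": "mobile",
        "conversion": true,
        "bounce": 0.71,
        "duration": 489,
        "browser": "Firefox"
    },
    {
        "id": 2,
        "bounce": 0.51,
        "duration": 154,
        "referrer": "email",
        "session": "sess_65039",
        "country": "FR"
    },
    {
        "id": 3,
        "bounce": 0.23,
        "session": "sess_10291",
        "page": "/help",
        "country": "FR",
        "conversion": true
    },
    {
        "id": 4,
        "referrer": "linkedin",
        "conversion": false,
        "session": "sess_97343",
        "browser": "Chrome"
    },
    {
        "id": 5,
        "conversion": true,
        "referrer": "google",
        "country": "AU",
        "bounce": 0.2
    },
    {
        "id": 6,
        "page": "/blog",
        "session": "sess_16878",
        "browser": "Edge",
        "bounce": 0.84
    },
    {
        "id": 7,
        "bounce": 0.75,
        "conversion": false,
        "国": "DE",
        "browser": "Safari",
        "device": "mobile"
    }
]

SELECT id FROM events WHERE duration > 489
[]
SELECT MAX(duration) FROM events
489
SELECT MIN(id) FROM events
1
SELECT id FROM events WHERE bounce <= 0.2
[5]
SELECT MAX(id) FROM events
7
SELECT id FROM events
[1, 2, 3, 4, 5, 6, 7]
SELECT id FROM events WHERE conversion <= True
[1, 3, 4, 5, 7]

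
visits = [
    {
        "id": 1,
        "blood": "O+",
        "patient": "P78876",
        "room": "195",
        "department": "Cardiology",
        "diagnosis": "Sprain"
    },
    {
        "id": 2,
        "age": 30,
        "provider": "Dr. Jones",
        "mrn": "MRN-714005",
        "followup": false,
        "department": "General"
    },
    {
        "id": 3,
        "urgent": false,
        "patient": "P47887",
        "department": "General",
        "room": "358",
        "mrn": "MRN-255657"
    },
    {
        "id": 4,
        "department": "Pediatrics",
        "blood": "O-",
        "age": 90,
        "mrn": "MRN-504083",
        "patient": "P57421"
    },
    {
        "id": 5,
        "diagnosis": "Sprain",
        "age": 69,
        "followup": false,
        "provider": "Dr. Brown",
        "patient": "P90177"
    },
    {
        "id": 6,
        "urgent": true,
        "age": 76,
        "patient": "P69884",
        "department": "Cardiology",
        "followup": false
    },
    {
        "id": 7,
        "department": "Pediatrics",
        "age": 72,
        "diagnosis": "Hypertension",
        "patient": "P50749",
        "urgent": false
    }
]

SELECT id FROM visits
[1, 2, 3, 4, 5, 6, 7]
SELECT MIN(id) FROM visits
1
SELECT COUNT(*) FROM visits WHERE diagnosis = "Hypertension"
1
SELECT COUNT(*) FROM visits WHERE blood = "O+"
1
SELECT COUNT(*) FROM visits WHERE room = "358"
1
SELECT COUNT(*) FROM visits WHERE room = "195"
1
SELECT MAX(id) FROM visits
7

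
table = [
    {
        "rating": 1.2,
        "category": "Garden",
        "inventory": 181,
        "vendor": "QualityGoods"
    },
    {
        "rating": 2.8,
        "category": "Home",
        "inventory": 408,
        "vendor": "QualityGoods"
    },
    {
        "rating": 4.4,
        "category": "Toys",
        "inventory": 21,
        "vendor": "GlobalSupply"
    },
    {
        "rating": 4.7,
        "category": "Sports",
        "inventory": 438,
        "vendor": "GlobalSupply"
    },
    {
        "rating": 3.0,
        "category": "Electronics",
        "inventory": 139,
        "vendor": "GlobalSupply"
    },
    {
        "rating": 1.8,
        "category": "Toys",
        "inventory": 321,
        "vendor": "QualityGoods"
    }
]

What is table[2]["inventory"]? 21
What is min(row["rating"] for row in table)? 1.2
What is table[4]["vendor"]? "GlobalSupply"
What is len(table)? 6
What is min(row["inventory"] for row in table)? 21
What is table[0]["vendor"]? "QualityGoods"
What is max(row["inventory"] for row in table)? 438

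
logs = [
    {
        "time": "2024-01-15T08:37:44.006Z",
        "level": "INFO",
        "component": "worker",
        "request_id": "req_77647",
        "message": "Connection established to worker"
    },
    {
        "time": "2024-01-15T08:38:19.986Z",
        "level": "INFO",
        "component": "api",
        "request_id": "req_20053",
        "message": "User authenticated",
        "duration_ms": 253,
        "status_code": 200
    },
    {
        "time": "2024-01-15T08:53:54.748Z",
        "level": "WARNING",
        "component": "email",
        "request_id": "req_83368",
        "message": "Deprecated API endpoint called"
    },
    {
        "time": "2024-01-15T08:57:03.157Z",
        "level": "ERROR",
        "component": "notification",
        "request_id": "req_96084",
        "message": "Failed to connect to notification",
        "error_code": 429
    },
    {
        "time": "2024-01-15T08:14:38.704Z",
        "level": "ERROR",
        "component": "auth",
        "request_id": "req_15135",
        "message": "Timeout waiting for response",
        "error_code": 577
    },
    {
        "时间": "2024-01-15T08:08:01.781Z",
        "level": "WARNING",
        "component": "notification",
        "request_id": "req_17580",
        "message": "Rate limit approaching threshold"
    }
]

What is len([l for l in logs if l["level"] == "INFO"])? 2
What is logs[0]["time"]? "2024-01-15T08:37:44.006Z"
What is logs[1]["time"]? "2024-01-15T08:38:19.986Z"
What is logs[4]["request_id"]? "req_15135"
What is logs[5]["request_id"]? "req_17580"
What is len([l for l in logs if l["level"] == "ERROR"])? 2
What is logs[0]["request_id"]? "req_77647"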